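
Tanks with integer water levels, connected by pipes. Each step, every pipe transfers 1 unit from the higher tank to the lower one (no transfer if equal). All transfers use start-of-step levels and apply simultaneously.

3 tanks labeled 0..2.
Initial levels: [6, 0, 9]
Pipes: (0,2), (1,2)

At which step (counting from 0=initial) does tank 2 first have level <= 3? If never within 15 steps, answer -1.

Answer: -1

Derivation:
Step 1: flows [2->0,2->1] -> levels [7 1 7]
Step 2: flows [0=2,2->1] -> levels [7 2 6]
Step 3: flows [0->2,2->1] -> levels [6 3 6]
Step 4: flows [0=2,2->1] -> levels [6 4 5]
Step 5: flows [0->2,2->1] -> levels [5 5 5]
Step 6: flows [0=2,1=2] -> levels [5 5 5]
  -> stable; tank 2 stays at 5 > 3
Tank 2 never reaches <=3 within 15 steps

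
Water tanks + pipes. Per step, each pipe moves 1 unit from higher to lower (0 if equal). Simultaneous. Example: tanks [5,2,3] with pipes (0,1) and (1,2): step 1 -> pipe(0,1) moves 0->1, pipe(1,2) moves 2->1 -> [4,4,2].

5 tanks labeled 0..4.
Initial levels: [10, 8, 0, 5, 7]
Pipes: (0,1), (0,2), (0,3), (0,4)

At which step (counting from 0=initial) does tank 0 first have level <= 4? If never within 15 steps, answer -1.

Answer: 5

Derivation:
Step 1: flows [0->1,0->2,0->3,0->4] -> levels [6 9 1 6 8]
Step 2: flows [1->0,0->2,0=3,4->0] -> levels [7 8 2 6 7]
Step 3: flows [1->0,0->2,0->3,0=4] -> levels [6 7 3 7 7]
Step 4: flows [1->0,0->2,3->0,4->0] -> levels [8 6 4 6 6]
Step 5: flows [0->1,0->2,0->3,0->4] -> levels [4 7 5 7 7]
Tank 0 first reaches <=4 at step 5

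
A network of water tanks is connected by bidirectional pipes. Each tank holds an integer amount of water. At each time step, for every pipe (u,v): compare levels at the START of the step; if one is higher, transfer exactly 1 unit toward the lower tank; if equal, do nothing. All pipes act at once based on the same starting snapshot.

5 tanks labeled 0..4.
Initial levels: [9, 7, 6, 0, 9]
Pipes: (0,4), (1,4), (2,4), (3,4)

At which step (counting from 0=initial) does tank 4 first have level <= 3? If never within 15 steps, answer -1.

Step 1: flows [0=4,4->1,4->2,4->3] -> levels [9 8 7 1 6]
Step 2: flows [0->4,1->4,2->4,4->3] -> levels [8 7 6 2 8]
Step 3: flows [0=4,4->1,4->2,4->3] -> levels [8 8 7 3 5]
Step 4: flows [0->4,1->4,2->4,4->3] -> levels [7 7 6 4 7]
Step 5: flows [0=4,1=4,4->2,4->3] -> levels [7 7 7 5 5]
Step 6: flows [0->4,1->4,2->4,3=4] -> levels [6 6 6 5 8]
Step 7: flows [4->0,4->1,4->2,4->3] -> levels [7 7 7 6 4]
Step 8: flows [0->4,1->4,2->4,3->4] -> levels [6 6 6 5 8]
  -> period-2 cycle (repeats step 6); tank 4 never drops to <=3
Tank 4 never reaches <=3 within 15 steps

Answer: -1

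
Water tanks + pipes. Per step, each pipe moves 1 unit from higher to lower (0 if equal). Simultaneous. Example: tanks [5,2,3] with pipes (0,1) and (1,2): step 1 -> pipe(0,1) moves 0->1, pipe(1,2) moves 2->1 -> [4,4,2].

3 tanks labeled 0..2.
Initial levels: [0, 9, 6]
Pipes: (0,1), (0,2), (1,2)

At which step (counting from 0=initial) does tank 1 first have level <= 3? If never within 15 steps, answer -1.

Answer: -1

Derivation:
Step 1: flows [1->0,2->0,1->2] -> levels [2 7 6]
Step 2: flows [1->0,2->0,1->2] -> levels [4 5 6]
Step 3: flows [1->0,2->0,2->1] -> levels [6 5 4]
Step 4: flows [0->1,0->2,1->2] -> levels [4 5 6]
  -> period-2 cycle (repeats step 2); tank 1 never drops to <=3
Tank 1 never reaches <=3 within 15 steps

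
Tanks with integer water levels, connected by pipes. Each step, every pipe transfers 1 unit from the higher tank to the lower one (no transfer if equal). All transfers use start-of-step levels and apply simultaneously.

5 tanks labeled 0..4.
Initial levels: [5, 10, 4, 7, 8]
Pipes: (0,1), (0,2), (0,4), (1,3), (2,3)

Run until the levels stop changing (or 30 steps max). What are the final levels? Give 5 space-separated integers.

Step 1: flows [1->0,0->2,4->0,1->3,3->2] -> levels [6 8 6 7 7]
Step 2: flows [1->0,0=2,4->0,1->3,3->2] -> levels [8 6 7 7 6]
Step 3: flows [0->1,0->2,0->4,3->1,2=3] -> levels [5 8 8 6 7]
Step 4: flows [1->0,2->0,4->0,1->3,2->3] -> levels [8 6 6 8 6]
Step 5: flows [0->1,0->2,0->4,3->1,3->2] -> levels [5 8 8 6 7]
  -> period-2 cycle: step 5 state = step 3 state; never stabilizes
  -> state at step 30: (30-3) mod 2 = 1, same as step 4 -> [8 6 6 8 6]

Answer: 8 6 6 8 6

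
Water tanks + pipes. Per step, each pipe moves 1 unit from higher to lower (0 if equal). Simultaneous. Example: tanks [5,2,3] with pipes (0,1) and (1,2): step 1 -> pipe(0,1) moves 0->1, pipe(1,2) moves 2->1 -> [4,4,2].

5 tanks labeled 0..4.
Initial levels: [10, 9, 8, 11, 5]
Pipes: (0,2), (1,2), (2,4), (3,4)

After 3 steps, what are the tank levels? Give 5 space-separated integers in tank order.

Step 1: flows [0->2,1->2,2->4,3->4] -> levels [9 8 9 10 7]
Step 2: flows [0=2,2->1,2->4,3->4] -> levels [9 9 7 9 9]
Step 3: flows [0->2,1->2,4->2,3=4] -> levels [8 8 10 9 8]

Answer: 8 8 10 9 8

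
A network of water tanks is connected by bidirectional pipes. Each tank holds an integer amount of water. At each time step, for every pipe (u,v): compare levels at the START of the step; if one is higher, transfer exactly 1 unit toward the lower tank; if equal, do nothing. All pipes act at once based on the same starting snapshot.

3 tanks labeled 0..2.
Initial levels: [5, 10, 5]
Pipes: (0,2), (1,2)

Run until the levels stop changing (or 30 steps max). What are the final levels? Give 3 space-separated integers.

Answer: 7 7 6

Derivation:
Step 1: flows [0=2,1->2] -> levels [5 9 6]
Step 2: flows [2->0,1->2] -> levels [6 8 6]
Step 3: flows [0=2,1->2] -> levels [6 7 7]
Step 4: flows [2->0,1=2] -> levels [7 7 6]
Step 5: flows [0->2,1->2] -> levels [6 6 8]
Step 6: flows [2->0,2->1] -> levels [7 7 6]
  -> period-2 cycle: step 6 state = step 4 state; never stabilizes
  -> state at step 30: (30-4) mod 2 = 0, same as step 4 -> [7 7 6]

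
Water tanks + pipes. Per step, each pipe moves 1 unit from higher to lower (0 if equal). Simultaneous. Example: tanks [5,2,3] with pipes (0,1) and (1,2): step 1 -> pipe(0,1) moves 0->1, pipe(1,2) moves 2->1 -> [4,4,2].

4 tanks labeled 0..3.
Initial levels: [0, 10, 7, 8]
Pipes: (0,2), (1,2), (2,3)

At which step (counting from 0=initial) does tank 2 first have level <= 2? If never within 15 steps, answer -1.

Step 1: flows [2->0,1->2,3->2] -> levels [1 9 8 7]
Step 2: flows [2->0,1->2,2->3] -> levels [2 8 7 8]
Step 3: flows [2->0,1->2,3->2] -> levels [3 7 8 7]
Step 4: flows [2->0,2->1,2->3] -> levels [4 8 5 8]
Step 5: flows [2->0,1->2,3->2] -> levels [5 7 6 7]
Step 6: flows [2->0,1->2,3->2] -> levels [6 6 7 6]
Step 7: flows [2->0,2->1,2->3] -> levels [7 7 4 7]
Step 8: flows [0->2,1->2,3->2] -> levels [6 6 7 6]
  -> period-2 cycle (repeats step 6); tank 2 never drops to <=2
Tank 2 never reaches <=2 within 15 steps

Answer: -1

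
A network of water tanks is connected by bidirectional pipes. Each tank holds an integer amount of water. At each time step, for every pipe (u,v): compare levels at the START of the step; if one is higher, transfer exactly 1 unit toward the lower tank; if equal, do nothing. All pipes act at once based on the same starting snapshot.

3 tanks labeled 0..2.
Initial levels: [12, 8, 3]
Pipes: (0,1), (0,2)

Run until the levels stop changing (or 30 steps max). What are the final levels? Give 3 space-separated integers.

Answer: 9 7 7

Derivation:
Step 1: flows [0->1,0->2] -> levels [10 9 4]
Step 2: flows [0->1,0->2] -> levels [8 10 5]
Step 3: flows [1->0,0->2] -> levels [8 9 6]
Step 4: flows [1->0,0->2] -> levels [8 8 7]
Step 5: flows [0=1,0->2] -> levels [7 8 8]
Step 6: flows [1->0,2->0] -> levels [9 7 7]
Step 7: flows [0->1,0->2] -> levels [7 8 8]
  -> period-2 cycle: step 7 state = step 5 state; never stabilizes
  -> state at step 30: (30-5) mod 2 = 1, same as step 6 -> [9 7 7]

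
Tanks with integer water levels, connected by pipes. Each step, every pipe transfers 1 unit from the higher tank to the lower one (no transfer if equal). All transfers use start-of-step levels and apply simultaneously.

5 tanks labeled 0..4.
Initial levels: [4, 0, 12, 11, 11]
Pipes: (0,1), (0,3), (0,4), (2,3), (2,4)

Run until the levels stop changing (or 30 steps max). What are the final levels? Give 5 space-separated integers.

Answer: 5 7 8 9 9

Derivation:
Step 1: flows [0->1,3->0,4->0,2->3,2->4] -> levels [5 1 10 11 11]
Step 2: flows [0->1,3->0,4->0,3->2,4->2] -> levels [6 2 12 9 9]
Step 3: flows [0->1,3->0,4->0,2->3,2->4] -> levels [7 3 10 9 9]
Step 4: flows [0->1,3->0,4->0,2->3,2->4] -> levels [8 4 8 9 9]
Step 5: flows [0->1,3->0,4->0,3->2,4->2] -> levels [9 5 10 7 7]
Step 6: flows [0->1,0->3,0->4,2->3,2->4] -> levels [6 6 8 9 9]
Step 7: flows [0=1,3->0,4->0,3->2,4->2] -> levels [8 6 10 7 7]
Step 8: flows [0->1,0->3,0->4,2->3,2->4] -> levels [5 7 8 9 9]
Step 9: flows [1->0,3->0,4->0,3->2,4->2] -> levels [8 6 10 7 7]
  -> period-2 cycle: step 9 state = step 7 state; never stabilizes
  -> state at step 30: (30-7) mod 2 = 1, same as step 8 -> [5 7 8 9 9]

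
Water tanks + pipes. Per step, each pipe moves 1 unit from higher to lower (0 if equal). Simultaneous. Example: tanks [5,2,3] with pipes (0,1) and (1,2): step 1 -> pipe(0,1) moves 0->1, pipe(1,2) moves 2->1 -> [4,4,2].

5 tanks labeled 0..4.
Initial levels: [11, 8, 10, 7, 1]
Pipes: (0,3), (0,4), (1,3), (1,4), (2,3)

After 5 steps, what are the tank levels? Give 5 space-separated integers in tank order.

Answer: 6 6 7 10 8

Derivation:
Step 1: flows [0->3,0->4,1->3,1->4,2->3] -> levels [9 6 9 10 3]
Step 2: flows [3->0,0->4,3->1,1->4,3->2] -> levels [9 6 10 7 5]
Step 3: flows [0->3,0->4,3->1,1->4,2->3] -> levels [7 6 9 8 7]
Step 4: flows [3->0,0=4,3->1,4->1,2->3] -> levels [8 8 8 7 6]
Step 5: flows [0->3,0->4,1->3,1->4,2->3] -> levels [6 6 7 10 8]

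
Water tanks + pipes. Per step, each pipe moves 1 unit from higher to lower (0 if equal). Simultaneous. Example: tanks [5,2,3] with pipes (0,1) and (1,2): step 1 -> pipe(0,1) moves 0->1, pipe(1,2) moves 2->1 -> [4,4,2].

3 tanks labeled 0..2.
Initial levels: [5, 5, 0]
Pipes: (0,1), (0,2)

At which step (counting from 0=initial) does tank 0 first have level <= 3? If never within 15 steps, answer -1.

Step 1: flows [0=1,0->2] -> levels [4 5 1]
Step 2: flows [1->0,0->2] -> levels [4 4 2]
Step 3: flows [0=1,0->2] -> levels [3 4 3]
Tank 0 first reaches <=3 at step 3

Answer: 3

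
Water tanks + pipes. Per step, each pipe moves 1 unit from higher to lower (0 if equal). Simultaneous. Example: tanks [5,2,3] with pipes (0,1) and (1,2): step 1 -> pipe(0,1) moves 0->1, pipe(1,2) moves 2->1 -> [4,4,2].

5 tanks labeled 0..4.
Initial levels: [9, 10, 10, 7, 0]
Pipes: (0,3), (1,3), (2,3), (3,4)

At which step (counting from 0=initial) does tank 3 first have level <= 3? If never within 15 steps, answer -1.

Answer: -1

Derivation:
Step 1: flows [0->3,1->3,2->3,3->4] -> levels [8 9 9 9 1]
Step 2: flows [3->0,1=3,2=3,3->4] -> levels [9 9 9 7 2]
Step 3: flows [0->3,1->3,2->3,3->4] -> levels [8 8 8 9 3]
Step 4: flows [3->0,3->1,3->2,3->4] -> levels [9 9 9 5 4]
Step 5: flows [0->3,1->3,2->3,3->4] -> levels [8 8 8 7 5]
Step 6: flows [0->3,1->3,2->3,3->4] -> levels [7 7 7 9 6]
Step 7: flows [3->0,3->1,3->2,3->4] -> levels [8 8 8 5 7]
Step 8: flows [0->3,1->3,2->3,4->3] -> levels [7 7 7 9 6]
  -> period-2 cycle (repeats step 6); tank 3 never drops to <=3
Tank 3 never reaches <=3 within 15 steps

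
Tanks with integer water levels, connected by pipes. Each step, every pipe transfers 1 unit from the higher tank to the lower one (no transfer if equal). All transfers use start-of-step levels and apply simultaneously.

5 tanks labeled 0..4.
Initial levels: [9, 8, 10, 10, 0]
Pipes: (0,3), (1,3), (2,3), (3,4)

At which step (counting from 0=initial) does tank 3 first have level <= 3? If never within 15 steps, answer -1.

Answer: -1

Derivation:
Step 1: flows [3->0,3->1,2=3,3->4] -> levels [10 9 10 7 1]
Step 2: flows [0->3,1->3,2->3,3->4] -> levels [9 8 9 9 2]
Step 3: flows [0=3,3->1,2=3,3->4] -> levels [9 9 9 7 3]
Step 4: flows [0->3,1->3,2->3,3->4] -> levels [8 8 8 9 4]
Step 5: flows [3->0,3->1,3->2,3->4] -> levels [9 9 9 5 5]
Step 6: flows [0->3,1->3,2->3,3=4] -> levels [8 8 8 8 5]
Step 7: flows [0=3,1=3,2=3,3->4] -> levels [8 8 8 7 6]
Step 8: flows [0->3,1->3,2->3,3->4] -> levels [7 7 7 9 7]
Step 9: flows [3->0,3->1,3->2,3->4] -> levels [8 8 8 5 8]
Step 10: flows [0->3,1->3,2->3,4->3] -> levels [7 7 7 9 7]
  -> period-2 cycle (repeats step 8); tank 3 never drops to <=3
Tank 3 never reaches <=3 within 15 steps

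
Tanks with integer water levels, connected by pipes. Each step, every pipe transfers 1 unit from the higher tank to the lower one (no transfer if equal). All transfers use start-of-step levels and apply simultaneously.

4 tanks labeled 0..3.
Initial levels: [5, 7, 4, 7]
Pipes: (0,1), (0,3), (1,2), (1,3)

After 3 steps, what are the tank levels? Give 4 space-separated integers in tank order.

Answer: 7 4 6 6

Derivation:
Step 1: flows [1->0,3->0,1->2,1=3] -> levels [7 5 5 6]
Step 2: flows [0->1,0->3,1=2,3->1] -> levels [5 7 5 6]
Step 3: flows [1->0,3->0,1->2,1->3] -> levels [7 4 6 6]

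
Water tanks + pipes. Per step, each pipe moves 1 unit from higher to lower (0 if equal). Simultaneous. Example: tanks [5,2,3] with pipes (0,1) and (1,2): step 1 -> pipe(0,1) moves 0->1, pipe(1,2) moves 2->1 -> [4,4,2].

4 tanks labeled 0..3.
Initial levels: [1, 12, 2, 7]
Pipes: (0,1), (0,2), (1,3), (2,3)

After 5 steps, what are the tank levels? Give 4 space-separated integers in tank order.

Step 1: flows [1->0,2->0,1->3,3->2] -> levels [3 10 2 7]
Step 2: flows [1->0,0->2,1->3,3->2] -> levels [3 8 4 7]
Step 3: flows [1->0,2->0,1->3,3->2] -> levels [5 6 4 7]
Step 4: flows [1->0,0->2,3->1,3->2] -> levels [5 6 6 5]
Step 5: flows [1->0,2->0,1->3,2->3] -> levels [7 4 4 7]

Answer: 7 4 4 7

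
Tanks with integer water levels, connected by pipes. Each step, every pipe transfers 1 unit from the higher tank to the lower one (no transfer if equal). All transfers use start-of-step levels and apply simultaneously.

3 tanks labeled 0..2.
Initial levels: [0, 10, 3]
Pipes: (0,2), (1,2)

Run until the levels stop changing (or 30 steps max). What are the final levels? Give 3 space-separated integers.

Step 1: flows [2->0,1->2] -> levels [1 9 3]
Step 2: flows [2->0,1->2] -> levels [2 8 3]
Step 3: flows [2->0,1->2] -> levels [3 7 3]
Step 4: flows [0=2,1->2] -> levels [3 6 4]
Step 5: flows [2->0,1->2] -> levels [4 5 4]
Step 6: flows [0=2,1->2] -> levels [4 4 5]
Step 7: flows [2->0,2->1] -> levels [5 5 3]
Step 8: flows [0->2,1->2] -> levels [4 4 5]
  -> period-2 cycle: step 8 state = step 6 state; never stabilizes
  -> state at step 30: (30-6) mod 2 = 0, same as step 6 -> [4 4 5]

Answer: 4 4 5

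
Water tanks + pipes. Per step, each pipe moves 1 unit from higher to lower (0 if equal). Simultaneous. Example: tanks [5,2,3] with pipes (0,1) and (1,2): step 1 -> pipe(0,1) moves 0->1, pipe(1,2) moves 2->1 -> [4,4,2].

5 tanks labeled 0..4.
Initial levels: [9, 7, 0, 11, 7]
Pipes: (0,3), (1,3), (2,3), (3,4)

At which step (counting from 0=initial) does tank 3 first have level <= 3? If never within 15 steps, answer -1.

Step 1: flows [3->0,3->1,3->2,3->4] -> levels [10 8 1 7 8]
Step 2: flows [0->3,1->3,3->2,4->3] -> levels [9 7 2 9 7]
Step 3: flows [0=3,3->1,3->2,3->4] -> levels [9 8 3 6 8]
Step 4: flows [0->3,1->3,3->2,4->3] -> levels [8 7 4 8 7]
Step 5: flows [0=3,3->1,3->2,3->4] -> levels [8 8 5 5 8]
Step 6: flows [0->3,1->3,2=3,4->3] -> levels [7 7 5 8 7]
Step 7: flows [3->0,3->1,3->2,3->4] -> levels [8 8 6 4 8]
Step 8: flows [0->3,1->3,2->3,4->3] -> levels [7 7 5 8 7]
  -> period-2 cycle (repeats step 6); tank 3 never drops to <=3
Tank 3 never reaches <=3 within 15 steps

Answer: -1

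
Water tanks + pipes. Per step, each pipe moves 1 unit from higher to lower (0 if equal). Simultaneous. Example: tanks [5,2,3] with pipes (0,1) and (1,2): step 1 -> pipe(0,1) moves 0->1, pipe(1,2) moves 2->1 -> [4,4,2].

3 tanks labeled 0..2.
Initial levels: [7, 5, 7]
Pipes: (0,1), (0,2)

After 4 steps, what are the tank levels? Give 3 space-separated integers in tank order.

Step 1: flows [0->1,0=2] -> levels [6 6 7]
Step 2: flows [0=1,2->0] -> levels [7 6 6]
Step 3: flows [0->1,0->2] -> levels [5 7 7]
Step 4: flows [1->0,2->0] -> levels [7 6 6]

Answer: 7 6 6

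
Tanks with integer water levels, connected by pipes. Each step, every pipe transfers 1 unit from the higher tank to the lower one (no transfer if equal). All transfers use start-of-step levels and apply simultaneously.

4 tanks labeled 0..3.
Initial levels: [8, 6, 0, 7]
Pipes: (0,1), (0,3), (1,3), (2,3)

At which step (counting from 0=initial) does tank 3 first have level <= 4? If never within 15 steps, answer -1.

Step 1: flows [0->1,0->3,3->1,3->2] -> levels [6 8 1 6]
Step 2: flows [1->0,0=3,1->3,3->2] -> levels [7 6 2 6]
Step 3: flows [0->1,0->3,1=3,3->2] -> levels [5 7 3 6]
Step 4: flows [1->0,3->0,1->3,3->2] -> levels [7 5 4 5]
Step 5: flows [0->1,0->3,1=3,3->2] -> levels [5 6 5 5]
Step 6: flows [1->0,0=3,1->3,2=3] -> levels [6 4 5 6]
Step 7: flows [0->1,0=3,3->1,3->2] -> levels [5 6 6 4]
Tank 3 first reaches <=4 at step 7

Answer: 7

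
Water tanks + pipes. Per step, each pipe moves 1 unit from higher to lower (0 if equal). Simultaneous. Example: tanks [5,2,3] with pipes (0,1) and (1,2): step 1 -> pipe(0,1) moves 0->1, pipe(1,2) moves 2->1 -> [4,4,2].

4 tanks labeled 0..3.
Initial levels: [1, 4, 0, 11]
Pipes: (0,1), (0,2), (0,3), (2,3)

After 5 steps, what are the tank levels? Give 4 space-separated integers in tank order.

Answer: 2 4 5 5

Derivation:
Step 1: flows [1->0,0->2,3->0,3->2] -> levels [2 3 2 9]
Step 2: flows [1->0,0=2,3->0,3->2] -> levels [4 2 3 7]
Step 3: flows [0->1,0->2,3->0,3->2] -> levels [3 3 5 5]
Step 4: flows [0=1,2->0,3->0,2=3] -> levels [5 3 4 4]
Step 5: flows [0->1,0->2,0->3,2=3] -> levels [2 4 5 5]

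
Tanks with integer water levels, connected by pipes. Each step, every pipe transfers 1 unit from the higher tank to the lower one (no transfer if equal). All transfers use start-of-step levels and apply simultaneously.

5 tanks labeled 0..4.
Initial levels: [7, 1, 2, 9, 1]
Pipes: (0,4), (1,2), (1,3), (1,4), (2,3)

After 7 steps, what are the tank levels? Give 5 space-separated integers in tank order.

Answer: 5 5 4 3 3

Derivation:
Step 1: flows [0->4,2->1,3->1,1=4,3->2] -> levels [6 3 2 7 2]
Step 2: flows [0->4,1->2,3->1,1->4,3->2] -> levels [5 2 4 5 4]
Step 3: flows [0->4,2->1,3->1,4->1,3->2] -> levels [4 5 4 3 4]
Step 4: flows [0=4,1->2,1->3,1->4,2->3] -> levels [4 2 4 5 5]
Step 5: flows [4->0,2->1,3->1,4->1,3->2] -> levels [5 5 4 3 3]
Step 6: flows [0->4,1->2,1->3,1->4,2->3] -> levels [4 2 4 5 5]
  -> period-2 cycle: step 6 state = step 4 state
  -> state at step 7: (7-4) mod 2 = 1, same as step 5 -> [5 5 4 3 3]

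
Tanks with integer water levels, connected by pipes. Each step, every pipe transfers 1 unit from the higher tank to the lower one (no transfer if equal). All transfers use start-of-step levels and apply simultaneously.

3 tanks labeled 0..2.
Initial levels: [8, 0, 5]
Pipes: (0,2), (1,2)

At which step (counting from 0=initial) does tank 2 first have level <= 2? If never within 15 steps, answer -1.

Step 1: flows [0->2,2->1] -> levels [7 1 5]
Step 2: flows [0->2,2->1] -> levels [6 2 5]
Step 3: flows [0->2,2->1] -> levels [5 3 5]
Step 4: flows [0=2,2->1] -> levels [5 4 4]
Step 5: flows [0->2,1=2] -> levels [4 4 5]
Step 6: flows [2->0,2->1] -> levels [5 5 3]
Step 7: flows [0->2,1->2] -> levels [4 4 5]
  -> period-2 cycle (repeats step 5); tank 2 never drops to <=2
Tank 2 never reaches <=2 within 15 steps

Answer: -1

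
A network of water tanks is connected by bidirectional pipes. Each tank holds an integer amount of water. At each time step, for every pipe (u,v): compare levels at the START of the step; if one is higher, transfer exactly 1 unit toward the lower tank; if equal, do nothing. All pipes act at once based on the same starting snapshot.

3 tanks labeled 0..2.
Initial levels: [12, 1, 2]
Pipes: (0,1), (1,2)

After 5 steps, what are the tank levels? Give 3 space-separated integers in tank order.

Answer: 7 4 4

Derivation:
Step 1: flows [0->1,2->1] -> levels [11 3 1]
Step 2: flows [0->1,1->2] -> levels [10 3 2]
Step 3: flows [0->1,1->2] -> levels [9 3 3]
Step 4: flows [0->1,1=2] -> levels [8 4 3]
Step 5: flows [0->1,1->2] -> levels [7 4 4]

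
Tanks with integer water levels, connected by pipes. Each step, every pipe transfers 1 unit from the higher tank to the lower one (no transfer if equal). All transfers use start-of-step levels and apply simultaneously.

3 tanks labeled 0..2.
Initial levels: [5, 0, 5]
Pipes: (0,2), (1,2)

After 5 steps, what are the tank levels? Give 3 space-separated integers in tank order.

Answer: 4 4 2

Derivation:
Step 1: flows [0=2,2->1] -> levels [5 1 4]
Step 2: flows [0->2,2->1] -> levels [4 2 4]
Step 3: flows [0=2,2->1] -> levels [4 3 3]
Step 4: flows [0->2,1=2] -> levels [3 3 4]
Step 5: flows [2->0,2->1] -> levels [4 4 2]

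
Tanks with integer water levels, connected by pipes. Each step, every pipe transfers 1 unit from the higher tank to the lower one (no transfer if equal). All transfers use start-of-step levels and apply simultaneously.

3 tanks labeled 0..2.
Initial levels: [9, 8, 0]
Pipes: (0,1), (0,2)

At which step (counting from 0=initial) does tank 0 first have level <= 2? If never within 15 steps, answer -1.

Step 1: flows [0->1,0->2] -> levels [7 9 1]
Step 2: flows [1->0,0->2] -> levels [7 8 2]
Step 3: flows [1->0,0->2] -> levels [7 7 3]
Step 4: flows [0=1,0->2] -> levels [6 7 4]
Step 5: flows [1->0,0->2] -> levels [6 6 5]
Step 6: flows [0=1,0->2] -> levels [5 6 6]
Step 7: flows [1->0,2->0] -> levels [7 5 5]
Step 8: flows [0->1,0->2] -> levels [5 6 6]
  -> period-2 cycle (repeats step 6); tank 0 never drops to <=2
Tank 0 never reaches <=2 within 15 steps

Answer: -1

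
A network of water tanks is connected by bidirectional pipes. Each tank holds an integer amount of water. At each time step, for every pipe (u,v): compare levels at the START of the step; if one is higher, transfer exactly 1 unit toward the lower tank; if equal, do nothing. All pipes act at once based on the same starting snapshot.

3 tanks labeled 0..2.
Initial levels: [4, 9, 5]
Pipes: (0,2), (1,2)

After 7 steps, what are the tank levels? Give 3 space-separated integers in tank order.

Answer: 6 6 6

Derivation:
Step 1: flows [2->0,1->2] -> levels [5 8 5]
Step 2: flows [0=2,1->2] -> levels [5 7 6]
Step 3: flows [2->0,1->2] -> levels [6 6 6]
Step 4: flows [0=2,1=2] -> levels [6 6 6]
  -> stable; steps 5..7 unchanged -> [6 6 6]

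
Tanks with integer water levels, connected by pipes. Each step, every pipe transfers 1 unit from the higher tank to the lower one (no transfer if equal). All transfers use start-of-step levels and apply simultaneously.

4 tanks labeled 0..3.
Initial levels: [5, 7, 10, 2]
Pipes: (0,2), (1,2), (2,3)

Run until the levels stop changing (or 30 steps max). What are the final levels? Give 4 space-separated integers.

Answer: 7 7 4 6

Derivation:
Step 1: flows [2->0,2->1,2->3] -> levels [6 8 7 3]
Step 2: flows [2->0,1->2,2->3] -> levels [7 7 6 4]
Step 3: flows [0->2,1->2,2->3] -> levels [6 6 7 5]
Step 4: flows [2->0,2->1,2->3] -> levels [7 7 4 6]
Step 5: flows [0->2,1->2,3->2] -> levels [6 6 7 5]
  -> period-2 cycle: step 5 state = step 3 state; never stabilizes
  -> state at step 30: (30-3) mod 2 = 1, same as step 4 -> [7 7 4 6]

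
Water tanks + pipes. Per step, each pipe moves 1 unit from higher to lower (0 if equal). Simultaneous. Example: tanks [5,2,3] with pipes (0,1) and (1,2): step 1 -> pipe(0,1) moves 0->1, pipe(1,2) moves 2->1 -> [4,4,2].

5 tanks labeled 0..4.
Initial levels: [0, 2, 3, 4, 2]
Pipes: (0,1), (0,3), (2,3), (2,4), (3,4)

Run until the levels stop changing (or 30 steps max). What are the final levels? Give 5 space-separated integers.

Answer: 0 2 3 4 2

Derivation:
Step 1: flows [1->0,3->0,3->2,2->4,3->4] -> levels [2 1 3 1 4]
Step 2: flows [0->1,0->3,2->3,4->2,4->3] -> levels [0 2 3 4 2]
  -> period-2 cycle: step 2 state = step 0 state; never stabilizes
  -> state at step 30: (30-0) mod 2 = 0, same as step 0 -> [0 2 3 4 2]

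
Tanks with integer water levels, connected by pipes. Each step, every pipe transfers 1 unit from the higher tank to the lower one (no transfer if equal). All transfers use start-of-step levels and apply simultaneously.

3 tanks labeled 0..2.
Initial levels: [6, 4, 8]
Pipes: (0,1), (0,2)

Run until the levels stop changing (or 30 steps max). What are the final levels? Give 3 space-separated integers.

Answer: 6 6 6

Derivation:
Step 1: flows [0->1,2->0] -> levels [6 5 7]
Step 2: flows [0->1,2->0] -> levels [6 6 6]
Step 3: flows [0=1,0=2] -> levels [6 6 6]
  -> stable (no change)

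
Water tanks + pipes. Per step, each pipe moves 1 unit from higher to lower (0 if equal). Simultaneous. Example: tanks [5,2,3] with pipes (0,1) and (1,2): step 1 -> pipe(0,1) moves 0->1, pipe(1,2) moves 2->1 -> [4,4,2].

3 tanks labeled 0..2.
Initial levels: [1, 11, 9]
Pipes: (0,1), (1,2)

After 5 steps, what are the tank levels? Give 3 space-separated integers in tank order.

Step 1: flows [1->0,1->2] -> levels [2 9 10]
Step 2: flows [1->0,2->1] -> levels [3 9 9]
Step 3: flows [1->0,1=2] -> levels [4 8 9]
Step 4: flows [1->0,2->1] -> levels [5 8 8]
Step 5: flows [1->0,1=2] -> levels [6 7 8]

Answer: 6 7 8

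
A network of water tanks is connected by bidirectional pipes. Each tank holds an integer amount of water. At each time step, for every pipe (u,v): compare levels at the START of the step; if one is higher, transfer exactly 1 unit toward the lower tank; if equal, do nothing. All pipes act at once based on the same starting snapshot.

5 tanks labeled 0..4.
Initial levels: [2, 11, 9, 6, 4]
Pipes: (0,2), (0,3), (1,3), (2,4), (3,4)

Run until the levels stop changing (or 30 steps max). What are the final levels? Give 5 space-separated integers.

Answer: 7 7 5 6 7

Derivation:
Step 1: flows [2->0,3->0,1->3,2->4,3->4] -> levels [4 10 7 5 6]
Step 2: flows [2->0,3->0,1->3,2->4,4->3] -> levels [6 9 5 6 6]
Step 3: flows [0->2,0=3,1->3,4->2,3=4] -> levels [5 8 7 7 5]
Step 4: flows [2->0,3->0,1->3,2->4,3->4] -> levels [7 7 5 6 7]
Step 5: flows [0->2,0->3,1->3,4->2,4->3] -> levels [5 6 7 9 5]
Step 6: flows [2->0,3->0,3->1,2->4,3->4] -> levels [7 7 5 6 7]
  -> period-2 cycle: step 6 state = step 4 state; never stabilizes
  -> state at step 30: (30-4) mod 2 = 0, same as step 4 -> [7 7 5 6 7]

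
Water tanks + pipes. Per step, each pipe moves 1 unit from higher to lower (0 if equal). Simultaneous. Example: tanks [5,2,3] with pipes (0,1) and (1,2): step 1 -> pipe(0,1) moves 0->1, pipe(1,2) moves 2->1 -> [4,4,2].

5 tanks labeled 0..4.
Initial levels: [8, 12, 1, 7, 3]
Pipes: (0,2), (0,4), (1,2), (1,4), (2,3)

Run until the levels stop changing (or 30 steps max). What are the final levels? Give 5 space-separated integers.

Step 1: flows [0->2,0->4,1->2,1->4,3->2] -> levels [6 10 4 6 5]
Step 2: flows [0->2,0->4,1->2,1->4,3->2] -> levels [4 8 7 5 7]
Step 3: flows [2->0,4->0,1->2,1->4,2->3] -> levels [6 6 6 6 7]
Step 4: flows [0=2,4->0,1=2,4->1,2=3] -> levels [7 7 6 6 5]
Step 5: flows [0->2,0->4,1->2,1->4,2=3] -> levels [5 5 8 6 7]
Step 6: flows [2->0,4->0,2->1,4->1,2->3] -> levels [7 7 5 7 5]
Step 7: flows [0->2,0->4,1->2,1->4,3->2] -> levels [5 5 8 6 7]
  -> period-2 cycle: step 7 state = step 5 state; never stabilizes
  -> state at step 30: (30-5) mod 2 = 1, same as step 6 -> [7 7 5 7 5]

Answer: 7 7 5 7 5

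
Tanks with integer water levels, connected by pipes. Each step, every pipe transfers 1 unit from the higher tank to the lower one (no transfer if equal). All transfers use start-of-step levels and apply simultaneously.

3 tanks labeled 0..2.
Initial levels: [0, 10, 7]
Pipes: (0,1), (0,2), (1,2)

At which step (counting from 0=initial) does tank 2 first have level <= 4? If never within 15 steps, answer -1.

Step 1: flows [1->0,2->0,1->2] -> levels [2 8 7]
Step 2: flows [1->0,2->0,1->2] -> levels [4 6 7]
Step 3: flows [1->0,2->0,2->1] -> levels [6 6 5]
Step 4: flows [0=1,0->2,1->2] -> levels [5 5 7]
Step 5: flows [0=1,2->0,2->1] -> levels [6 6 5]
  -> period-2 cycle (repeats step 3); tank 2 never drops to <=4
Tank 2 never reaches <=4 within 15 steps

Answer: -1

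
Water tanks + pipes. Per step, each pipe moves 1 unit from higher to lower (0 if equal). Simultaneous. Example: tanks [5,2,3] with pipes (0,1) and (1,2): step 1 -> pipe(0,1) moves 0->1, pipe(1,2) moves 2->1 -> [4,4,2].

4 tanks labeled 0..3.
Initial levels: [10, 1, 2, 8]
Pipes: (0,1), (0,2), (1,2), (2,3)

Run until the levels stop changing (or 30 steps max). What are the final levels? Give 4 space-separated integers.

Answer: 6 5 4 6

Derivation:
Step 1: flows [0->1,0->2,2->1,3->2] -> levels [8 3 3 7]
Step 2: flows [0->1,0->2,1=2,3->2] -> levels [6 4 5 6]
Step 3: flows [0->1,0->2,2->1,3->2] -> levels [4 6 6 5]
Step 4: flows [1->0,2->0,1=2,2->3] -> levels [6 5 4 6]
Step 5: flows [0->1,0->2,1->2,3->2] -> levels [4 5 7 5]
Step 6: flows [1->0,2->0,2->1,2->3] -> levels [6 5 4 6]
  -> period-2 cycle: step 6 state = step 4 state; never stabilizes
  -> state at step 30: (30-4) mod 2 = 0, same as step 4 -> [6 5 4 6]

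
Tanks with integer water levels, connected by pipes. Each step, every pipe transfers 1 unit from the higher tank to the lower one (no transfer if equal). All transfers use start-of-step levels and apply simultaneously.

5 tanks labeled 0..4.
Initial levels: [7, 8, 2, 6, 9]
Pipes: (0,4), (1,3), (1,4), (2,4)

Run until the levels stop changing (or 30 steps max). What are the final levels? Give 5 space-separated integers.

Step 1: flows [4->0,1->3,4->1,4->2] -> levels [8 8 3 7 6]
Step 2: flows [0->4,1->3,1->4,4->2] -> levels [7 6 4 8 7]
Step 3: flows [0=4,3->1,4->1,4->2] -> levels [7 8 5 7 5]
Step 4: flows [0->4,1->3,1->4,2=4] -> levels [6 6 5 8 7]
Step 5: flows [4->0,3->1,4->1,4->2] -> levels [7 8 6 7 4]
Step 6: flows [0->4,1->3,1->4,2->4] -> levels [6 6 5 8 7]
  -> period-2 cycle: step 6 state = step 4 state; never stabilizes
  -> state at step 30: (30-4) mod 2 = 0, same as step 4 -> [6 6 5 8 7]

Answer: 6 6 5 8 7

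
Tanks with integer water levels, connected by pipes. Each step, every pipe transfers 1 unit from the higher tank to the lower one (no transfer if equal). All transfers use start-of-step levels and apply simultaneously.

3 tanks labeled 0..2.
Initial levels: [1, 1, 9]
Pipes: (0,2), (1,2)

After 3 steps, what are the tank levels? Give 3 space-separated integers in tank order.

Answer: 4 4 3

Derivation:
Step 1: flows [2->0,2->1] -> levels [2 2 7]
Step 2: flows [2->0,2->1] -> levels [3 3 5]
Step 3: flows [2->0,2->1] -> levels [4 4 3]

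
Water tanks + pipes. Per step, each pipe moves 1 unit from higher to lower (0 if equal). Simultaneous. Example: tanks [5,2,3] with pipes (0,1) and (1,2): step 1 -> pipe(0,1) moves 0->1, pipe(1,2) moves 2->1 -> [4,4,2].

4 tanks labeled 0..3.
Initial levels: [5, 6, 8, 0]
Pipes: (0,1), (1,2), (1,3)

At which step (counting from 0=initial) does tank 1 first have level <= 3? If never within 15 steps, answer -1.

Step 1: flows [1->0,2->1,1->3] -> levels [6 5 7 1]
Step 2: flows [0->1,2->1,1->3] -> levels [5 6 6 2]
Step 3: flows [1->0,1=2,1->3] -> levels [6 4 6 3]
Step 4: flows [0->1,2->1,1->3] -> levels [5 5 5 4]
Step 5: flows [0=1,1=2,1->3] -> levels [5 4 5 5]
Step 6: flows [0->1,2->1,3->1] -> levels [4 7 4 4]
Step 7: flows [1->0,1->2,1->3] -> levels [5 4 5 5]
  -> period-2 cycle (repeats step 5); tank 1 never drops to <=3
Tank 1 never reaches <=3 within 15 steps

Answer: -1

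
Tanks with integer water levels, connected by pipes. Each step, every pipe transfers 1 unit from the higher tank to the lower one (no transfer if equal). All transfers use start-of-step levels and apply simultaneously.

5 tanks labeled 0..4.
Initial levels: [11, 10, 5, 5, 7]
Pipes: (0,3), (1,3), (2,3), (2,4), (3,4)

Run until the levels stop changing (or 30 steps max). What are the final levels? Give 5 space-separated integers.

Step 1: flows [0->3,1->3,2=3,4->2,4->3] -> levels [10 9 6 8 5]
Step 2: flows [0->3,1->3,3->2,2->4,3->4] -> levels [9 8 6 8 7]
Step 3: flows [0->3,1=3,3->2,4->2,3->4] -> levels [8 8 8 7 7]
Step 4: flows [0->3,1->3,2->3,2->4,3=4] -> levels [7 7 6 10 8]
Step 5: flows [3->0,3->1,3->2,4->2,3->4] -> levels [8 8 8 6 8]
Step 6: flows [0->3,1->3,2->3,2=4,4->3] -> levels [7 7 7 10 7]
Step 7: flows [3->0,3->1,3->2,2=4,3->4] -> levels [8 8 8 6 8]
  -> period-2 cycle: step 7 state = step 5 state; never stabilizes
  -> state at step 30: (30-5) mod 2 = 1, same as step 6 -> [7 7 7 10 7]

Answer: 7 7 7 10 7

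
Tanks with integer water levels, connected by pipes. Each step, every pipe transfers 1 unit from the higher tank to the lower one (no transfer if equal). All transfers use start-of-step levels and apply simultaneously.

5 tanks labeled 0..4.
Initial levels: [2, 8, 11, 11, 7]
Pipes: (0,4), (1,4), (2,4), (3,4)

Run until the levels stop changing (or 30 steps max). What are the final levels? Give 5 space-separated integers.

Step 1: flows [4->0,1->4,2->4,3->4] -> levels [3 7 10 10 9]
Step 2: flows [4->0,4->1,2->4,3->4] -> levels [4 8 9 9 9]
Step 3: flows [4->0,4->1,2=4,3=4] -> levels [5 9 9 9 7]
Step 4: flows [4->0,1->4,2->4,3->4] -> levels [6 8 8 8 9]
Step 5: flows [4->0,4->1,4->2,4->3] -> levels [7 9 9 9 5]
Step 6: flows [0->4,1->4,2->4,3->4] -> levels [6 8 8 8 9]
  -> period-2 cycle: step 6 state = step 4 state; never stabilizes
  -> state at step 30: (30-4) mod 2 = 0, same as step 4 -> [6 8 8 8 9]

Answer: 6 8 8 8 9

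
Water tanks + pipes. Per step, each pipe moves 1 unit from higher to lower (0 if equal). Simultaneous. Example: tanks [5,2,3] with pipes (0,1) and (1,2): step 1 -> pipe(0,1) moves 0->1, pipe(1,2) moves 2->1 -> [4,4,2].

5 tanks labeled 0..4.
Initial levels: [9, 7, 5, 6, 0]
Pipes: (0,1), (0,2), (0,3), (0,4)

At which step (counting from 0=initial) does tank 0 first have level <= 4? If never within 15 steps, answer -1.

Step 1: flows [0->1,0->2,0->3,0->4] -> levels [5 8 6 7 1]
Step 2: flows [1->0,2->0,3->0,0->4] -> levels [7 7 5 6 2]
Step 3: flows [0=1,0->2,0->3,0->4] -> levels [4 7 6 7 3]
Tank 0 first reaches <=4 at step 3

Answer: 3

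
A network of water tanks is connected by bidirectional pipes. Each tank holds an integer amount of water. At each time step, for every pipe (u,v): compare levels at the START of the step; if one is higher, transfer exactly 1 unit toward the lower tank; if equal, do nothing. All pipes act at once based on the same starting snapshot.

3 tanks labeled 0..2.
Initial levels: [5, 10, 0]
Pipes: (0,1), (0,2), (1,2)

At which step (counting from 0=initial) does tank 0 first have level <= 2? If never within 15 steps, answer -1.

Step 1: flows [1->0,0->2,1->2] -> levels [5 8 2]
Step 2: flows [1->0,0->2,1->2] -> levels [5 6 4]
Step 3: flows [1->0,0->2,1->2] -> levels [5 4 6]
Step 4: flows [0->1,2->0,2->1] -> levels [5 6 4]
  -> period-2 cycle (repeats step 2); tank 0 never drops to <=2
Tank 0 never reaches <=2 within 15 steps

Answer: -1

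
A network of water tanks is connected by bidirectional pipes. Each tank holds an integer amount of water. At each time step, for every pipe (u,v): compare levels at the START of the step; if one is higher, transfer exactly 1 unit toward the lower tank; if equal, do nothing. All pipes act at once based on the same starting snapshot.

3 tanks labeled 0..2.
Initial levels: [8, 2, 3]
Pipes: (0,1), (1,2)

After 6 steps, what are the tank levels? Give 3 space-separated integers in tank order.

Answer: 4 5 4

Derivation:
Step 1: flows [0->1,2->1] -> levels [7 4 2]
Step 2: flows [0->1,1->2] -> levels [6 4 3]
Step 3: flows [0->1,1->2] -> levels [5 4 4]
Step 4: flows [0->1,1=2] -> levels [4 5 4]
Step 5: flows [1->0,1->2] -> levels [5 3 5]
Step 6: flows [0->1,2->1] -> levels [4 5 4]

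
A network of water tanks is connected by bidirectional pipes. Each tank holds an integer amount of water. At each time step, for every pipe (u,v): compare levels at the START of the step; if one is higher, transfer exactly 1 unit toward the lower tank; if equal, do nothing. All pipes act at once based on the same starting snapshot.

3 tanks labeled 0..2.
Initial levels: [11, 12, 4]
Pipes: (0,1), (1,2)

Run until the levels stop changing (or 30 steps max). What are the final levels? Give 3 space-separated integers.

Answer: 9 9 9

Derivation:
Step 1: flows [1->0,1->2] -> levels [12 10 5]
Step 2: flows [0->1,1->2] -> levels [11 10 6]
Step 3: flows [0->1,1->2] -> levels [10 10 7]
Step 4: flows [0=1,1->2] -> levels [10 9 8]
Step 5: flows [0->1,1->2] -> levels [9 9 9]
Step 6: flows [0=1,1=2] -> levels [9 9 9]
  -> stable (no change)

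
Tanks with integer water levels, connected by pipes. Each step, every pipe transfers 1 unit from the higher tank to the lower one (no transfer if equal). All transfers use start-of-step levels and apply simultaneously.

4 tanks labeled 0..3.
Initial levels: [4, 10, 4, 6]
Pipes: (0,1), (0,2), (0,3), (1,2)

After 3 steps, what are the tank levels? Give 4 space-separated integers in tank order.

Answer: 8 6 5 5

Derivation:
Step 1: flows [1->0,0=2,3->0,1->2] -> levels [6 8 5 5]
Step 2: flows [1->0,0->2,0->3,1->2] -> levels [5 6 7 6]
Step 3: flows [1->0,2->0,3->0,2->1] -> levels [8 6 5 5]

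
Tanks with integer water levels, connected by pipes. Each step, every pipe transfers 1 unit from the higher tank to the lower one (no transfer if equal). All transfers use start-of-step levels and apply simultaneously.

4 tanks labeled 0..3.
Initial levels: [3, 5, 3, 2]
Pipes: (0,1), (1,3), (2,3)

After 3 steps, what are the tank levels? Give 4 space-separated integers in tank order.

Answer: 4 3 2 4

Derivation:
Step 1: flows [1->0,1->3,2->3] -> levels [4 3 2 4]
Step 2: flows [0->1,3->1,3->2] -> levels [3 5 3 2]
  -> period-2 cycle: step 2 state = step 0 state
  -> state at step 3: (3-0) mod 2 = 1, same as step 1 -> [4 3 2 4]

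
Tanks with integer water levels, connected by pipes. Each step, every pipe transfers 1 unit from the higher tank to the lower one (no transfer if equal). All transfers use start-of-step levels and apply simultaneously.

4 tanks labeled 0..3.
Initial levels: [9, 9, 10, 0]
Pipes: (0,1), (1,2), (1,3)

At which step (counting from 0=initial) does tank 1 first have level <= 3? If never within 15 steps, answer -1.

Answer: -1

Derivation:
Step 1: flows [0=1,2->1,1->3] -> levels [9 9 9 1]
Step 2: flows [0=1,1=2,1->3] -> levels [9 8 9 2]
Step 3: flows [0->1,2->1,1->3] -> levels [8 9 8 3]
Step 4: flows [1->0,1->2,1->3] -> levels [9 6 9 4]
Step 5: flows [0->1,2->1,1->3] -> levels [8 7 8 5]
Step 6: flows [0->1,2->1,1->3] -> levels [7 8 7 6]
Step 7: flows [1->0,1->2,1->3] -> levels [8 5 8 7]
Step 8: flows [0->1,2->1,3->1] -> levels [7 8 7 6]
  -> period-2 cycle (repeats step 6); tank 1 never drops to <=3
Tank 1 never reaches <=3 within 15 steps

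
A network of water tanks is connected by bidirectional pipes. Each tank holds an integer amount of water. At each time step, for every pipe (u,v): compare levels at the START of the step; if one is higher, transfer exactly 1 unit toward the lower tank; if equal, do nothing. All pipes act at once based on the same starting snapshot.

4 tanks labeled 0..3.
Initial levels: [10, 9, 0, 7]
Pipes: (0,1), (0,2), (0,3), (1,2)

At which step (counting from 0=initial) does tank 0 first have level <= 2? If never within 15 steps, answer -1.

Step 1: flows [0->1,0->2,0->3,1->2] -> levels [7 9 2 8]
Step 2: flows [1->0,0->2,3->0,1->2] -> levels [8 7 4 7]
Step 3: flows [0->1,0->2,0->3,1->2] -> levels [5 7 6 8]
Step 4: flows [1->0,2->0,3->0,1->2] -> levels [8 5 6 7]
Step 5: flows [0->1,0->2,0->3,2->1] -> levels [5 7 6 8]
  -> period-2 cycle (repeats step 3); tank 0 never drops to <=2
Tank 0 never reaches <=2 within 15 steps

Answer: -1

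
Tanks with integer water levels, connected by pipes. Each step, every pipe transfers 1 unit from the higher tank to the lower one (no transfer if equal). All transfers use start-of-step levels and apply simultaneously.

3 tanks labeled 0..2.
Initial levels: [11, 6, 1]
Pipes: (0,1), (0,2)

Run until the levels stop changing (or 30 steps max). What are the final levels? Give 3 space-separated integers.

Answer: 6 6 6

Derivation:
Step 1: flows [0->1,0->2] -> levels [9 7 2]
Step 2: flows [0->1,0->2] -> levels [7 8 3]
Step 3: flows [1->0,0->2] -> levels [7 7 4]
Step 4: flows [0=1,0->2] -> levels [6 7 5]
Step 5: flows [1->0,0->2] -> levels [6 6 6]
Step 6: flows [0=1,0=2] -> levels [6 6 6]
  -> stable (no change)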